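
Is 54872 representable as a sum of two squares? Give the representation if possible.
Not possible

Factorization: 54872 = 2^3 × 19^3
By Fermat: n is sum of two squares iff every prime p ≡ 3 (mod 4) appears to even power.
Prime(s) ≡ 3 (mod 4) with odd exponent: [(19, 3)]
Therefore 54872 cannot be expressed as a² + b².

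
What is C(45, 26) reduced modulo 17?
8

Using Lucas' theorem:
Write n=45 and k=26 in base 17:
n in base 17: [2, 11]
k in base 17: [1, 9]
C(45,26) mod 17 = ∏ C(n_i, k_i) mod 17
Digit binomials (mod 17): C(2,1) = 2; C(11,9) = 55 ≡ 4
Product: 2 × 4 = 8 ≡ 8 (mod 17)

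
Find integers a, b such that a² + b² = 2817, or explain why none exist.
36² + 39² (a=36, b=39)

Factorization: 2817 = 3^2 × 313
By Fermat: n is sum of two squares iff every prime p ≡ 3 (mod 4) appears to even power.
All primes ≡ 3 (mod 4) appear to even power.
Search a = 0, 1, 2, … for 2817 - a² a perfect square: first hit at a = 36: 2817 - 1296 = 1521 = 39².
2817 = 36² + 39² = 1296 + 1521 ✓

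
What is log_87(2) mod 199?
74

Baby-step giant-step with step n = ⌈√199⌉ = 15.
Baby steps 87^j mod 199 (j:value) for j=0..14: 0:1, 1:87, 2:7, 3:12, 4:49, 5:84, 6:144, 7:190, 8:13, 9:136, 10:91, 11:156, 12:40, 13:97, 14:81.
Giant-step multiplier: 87^(-15) ≡ 87^(198-15) = 87^183 ≡ 17 (mod 199).
Giant steps γ_i = 2·17^i mod 199: γ_0=2, γ_1=34, γ_2=180, γ_3=75, γ_4=81 (in table at j=14).
x = i·n + j = 4·15 + 14 = 74.
Check: 87^74 ≡ 2 (mod 199).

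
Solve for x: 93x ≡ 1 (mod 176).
53

gcd(93, 176) = 1, so the inverse exists.
Extended Euclidean algorithm on (176, 93):
176 = 1 × 93 + 83  ⟹  83 = (1)·176 + (-1)·93
93 = 1 × 83 + 10  ⟹  10 = (-1)·176 + (2)·93
83 = 8 × 10 + 3  ⟹  3 = (9)·176 + (-17)·93
10 = 3 × 3 + 1  ⟹  1 = (-28)·176 + (53)·93
So (53)·93 ≡ 1 (mod 176), i.e. 93^(-1) ≡ 53 (mod 176).
Check: 93 × 53 = 4929 ≡ 1 (mod 176)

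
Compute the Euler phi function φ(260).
96

260 = 2^2 × 5 × 13
φ(n) = n × ∏(1 - 1/p) for each prime p dividing n
φ(260) = 260 × (1 - 1/2) × (1 - 1/5) × (1 - 1/13) = 96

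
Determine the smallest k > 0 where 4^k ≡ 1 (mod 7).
3

7 is prime, so ord(4) divides φ(7) = 6.
Divisors of 6: 1, 2, 3, 6.
Repeated squaring: 4^1 ≡ 4, 4^2 ≡ 2, 4^4 ≡ 4 (mod 7).
Test 4^d mod 7 for each divisor d in increasing order:
4^1 ≡ 4
4^2 ≡ 2
4^3 = 4^2·4^1 ≡ 1  ← first divisor giving 1
The order is 3.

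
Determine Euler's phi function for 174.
56

174 = 2 × 3 × 29
φ(n) = n × ∏(1 - 1/p) for each prime p dividing n
φ(174) = 174 × (1 - 1/2) × (1 - 1/3) × (1 - 1/29) = 56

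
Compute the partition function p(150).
40853235313

p(n) counts ways to write n as a sum of positive integers (order ignored).
Euler's pentagonal recurrence: p(k) = p(k-1) + p(k-2) - p(k-5) - p(k-7) + p(k-12) + p(k-15) - ... (offsets j(3j∓1)/2, signs ++--, p(0)=1, p(<0)=0).
DP table for k = 0..149: p(0)=1, p(1)=1, p(2)=2, p(3)=3, p(4)=5, p(5)=7, p(6)=11, p(7)=15, p(8)=22, p(9)=30, p(10)=42, p(11)=56, p(12)=77, p(13)=101, p(14)=135, p(15)=176, p(16)=231, p(17)=297, p(18)=385, p(19)=490, p(20)=627, p(21)=792, p(22)=1002, p(23)=1255, p(24)=1575, p(25)=1958, p(26)=2436, p(27)=3010, p(28)=3718, p(29)=4565, p(30)=5604, p(31)=6842, p(32)=8349, p(33)=10143, p(34)=12310, p(35)=14883, p(36)=17977, p(37)=21637, p(38)=26015, p(39)=31185, p(40)=37338, p(41)=44583, p(42)=53174, p(43)=63261, p(44)=75175, p(45)=89134, p(46)=105558, p(47)=124754, p(48)=147273, p(49)=173525, p(50)=204226, p(51)=239943, p(52)=281589, p(53)=329931, p(54)=386155, p(55)=451276, p(56)=526823, p(57)=614154, p(58)=715220, p(59)=831820, p(60)=966467, p(61)=1121505, p(62)=1300156, p(63)=1505499, p(64)=1741630, p(65)=2012558, p(66)=2323520, p(67)=2679689, p(68)=3087735, p(69)=3554345, p(70)=4087968, p(71)=4697205, p(72)=5392783, p(73)=6185689, p(74)=7089500, p(75)=8118264, p(76)=9289091, p(77)=10619863, p(78)=12132164, p(79)=13848650, p(80)=15796476, p(81)=18004327, p(82)=20506255, p(83)=23338469, p(84)=26543660, p(85)=30167357, p(86)=34262962, p(87)=38887673, p(88)=44108109, p(89)=49995925, p(90)=56634173, p(91)=64112359, p(92)=72533807, p(93)=82010177, p(94)=92669720, p(95)=104651419, p(96)=118114304, p(97)=133230930, p(98)=150198136, p(99)=169229875, p(100)=190569292, p(101)=214481126, p(102)=241265379, p(103)=271248950, p(104)=304801365, p(105)=342325709, p(106)=384276336, p(107)=431149389, p(108)=483502844, p(109)=541946240, p(110)=607163746, p(111)=679903203, p(112)=761002156, p(113)=851376628, p(114)=952050665, p(115)=1064144451, p(116)=1188908248, p(117)=1327710076, p(118)=1482074143, p(119)=1653668665, p(120)=1844349560, p(121)=2056148051, p(122)=2291320912, p(123)=2552338241, p(124)=2841940500, p(125)=3163127352, p(126)=3519222692, p(127)=3913864295, p(128)=4351078600, p(129)=4835271870, p(130)=5371315400, p(131)=5964539504, p(132)=6620830889, p(133)=7346629512, p(134)=8149040695, p(135)=9035836076, p(136)=10015581680, p(137)=11097645016, p(138)=12292341831, p(139)=13610949895, p(140)=15065878135, p(141)=16670689208, p(142)=18440293320, p(143)=20390982757, p(144)=22540654445, p(145)=24908858009, p(146)=27517052599, p(147)=30388671978, p(148)=33549419497, p(149)=37027355200.
Final step: p(150) = p(149) + p(148) - p(145) - p(143) + p(138) + p(135) - p(128) - p(124) + p(115) + p(110) - p(99) - p(93) + p(80) + p(73) - p(58) - p(50) + p(33) + p(24) - p(5)
= 37027355200 + 33549419497 - 24908858009 - 20390982757 + 12292341831 + 9035836076 - 4351078600 - 2841940500 + 1064144451 + 607163746 - 169229875 - 82010177 + 15796476 + 6185689 - 715220 - 204226 + 10143 + 1575 - 7
= 40853235313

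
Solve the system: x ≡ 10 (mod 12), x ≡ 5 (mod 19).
214

Using Chinese Remainder Theorem:
M = 12 × 19 = 228
M1 = 19, M2 = 12
y1 = 19^(-1) mod 12 = 7
y2 = 12^(-1) mod 19 = 8
x = (10×19×7 + 5×12×8) mod 228 = 214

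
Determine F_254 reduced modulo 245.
167

Matrix identity: Q^n = [[F_(n+1), F_n], [F_n, F_(n-1)]] with Q = [[1,1],[1,0]].
n = 254 = 11111110₂. Square-and-multiply, entries mod 245:
Q^1 = [[1,1],[1,0]]
Q^3 = (Q^1)²·Q = [[3,2],[2,1]]
Q^7 = (Q^3)²·Q = [[21,13],[13,8]]
Q^15 = (Q^7)²·Q = [[7,120],[120,132]]
Q^31 = (Q^15)²·Q = [[14,239],[239,20]]
Q^63 = (Q^31)²·Q = [[28,232],[232,41]]
Q^127 = (Q^63)²·Q = [[56,218],[218,83]]
Q^254 = (Q^127)² = [[190,167],[167,23]]
F_254 mod 245 = Q^254[0][1] = 167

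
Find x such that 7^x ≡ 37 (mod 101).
84

Baby-step giant-step with step n = ⌈√101⌉ = 11.
Baby steps 7^j mod 101 (j:value) for j=0..10: 0:1, 1:7, 2:49, 3:40, 4:78, 5:41, 6:85, 7:90, 8:24, 9:67, 10:65.
Giant-step multiplier: 7^(-11) ≡ 7^(100-11) = 7^89 ≡ 2 (mod 101).
Giant steps γ_i = 37·2^i mod 101: γ_0=37, γ_1=74, γ_2=47, γ_3=94, γ_4=87, γ_5=73, γ_6=45, γ_7=90 (in table at j=7).
x = i·n + j = 7·11 + 7 = 84.
Check: 7^84 ≡ 37 (mod 101).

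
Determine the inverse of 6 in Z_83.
14

gcd(6, 83) = 1, so the inverse exists.
Extended Euclidean algorithm on (83, 6):
83 = 13 × 6 + 5  ⟹  5 = (1)·83 + (-13)·6
6 = 1 × 5 + 1  ⟹  1 = (-1)·83 + (14)·6
So (14)·6 ≡ 1 (mod 83), i.e. 6^(-1) ≡ 14 (mod 83).
Check: 6 × 14 = 84 ≡ 1 (mod 83)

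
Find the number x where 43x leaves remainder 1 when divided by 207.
130

gcd(43, 207) = 1, so the inverse exists.
Extended Euclidean algorithm on (207, 43):
207 = 4 × 43 + 35  ⟹  35 = (1)·207 + (-4)·43
43 = 1 × 35 + 8  ⟹  8 = (-1)·207 + (5)·43
35 = 4 × 8 + 3  ⟹  3 = (5)·207 + (-24)·43
8 = 2 × 3 + 2  ⟹  2 = (-11)·207 + (53)·43
3 = 1 × 2 + 1  ⟹  1 = (16)·207 + (-77)·43
So (-77)·43 ≡ 1 (mod 207), i.e. 43^(-1) ≡ -77 ≡ 130 (mod 207).
Check: 43 × 130 = 5590 ≡ 1 (mod 207)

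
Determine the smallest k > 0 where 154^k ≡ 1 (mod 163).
162

163 is prime, so ord(154) divides φ(163) = 162.
Divisors of 162: 1, 2, 3, 6, 9, 18, 27, 54, 81, 162.
Repeated squaring: 154^1 ≡ 154, 154^2 ≡ 81, 154^4 ≡ 41, 154^8 ≡ 51, 154^16 ≡ 156, 154^32 ≡ 49, 154^64 ≡ 119, 154^128 ≡ 143 (mod 163).
Test 154^d mod 163 for each divisor d in increasing order:
154^1 ≡ 154
154^2 ≡ 81
154^3 = 154^2·154^1 ≡ 86
154^6 = 154^4·154^2 ≡ 61
154^9 = 154^8·154^1 ≡ 30
154^18 = 154^16·154^2 ≡ 85
154^27 = 154^16·154^8·154^2·154^1 ≡ 105
154^54 = 154^32·154^16·154^4·154^2 ≡ 104
154^81 = 154^64·154^16·154^1 ≡ 162
154^162 = 154^128·154^32·154^2 ≡ 1  ← first divisor giving 1
The order is 162.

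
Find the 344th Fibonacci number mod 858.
333

Matrix identity: Q^n = [[F_(n+1), F_n], [F_n, F_(n-1)]] with Q = [[1,1],[1,0]].
n = 344 = 101011000₂. Square-and-multiply, entries mod 858:
Q^1 = [[1,1],[1,0]]
Q^2 = (Q^1)² = [[2,1],[1,1]]
Q^5 = (Q^2)²·Q = [[8,5],[5,3]]
Q^10 = (Q^5)² = [[89,55],[55,34]]
Q^21 = (Q^10)²·Q = [[551,650],[650,759]]
Q^43 = (Q^21)²·Q = [[597,233],[233,364]]
Q^86 = (Q^43)² = [[574,833],[833,599]]
Q^172 = (Q^86)² = [[629,705],[705,782]]
Q^344 = (Q^172)² = [[346,333],[333,13]]
F_344 mod 858 = Q^344[0][1] = 333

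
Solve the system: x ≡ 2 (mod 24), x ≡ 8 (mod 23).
146

Using Chinese Remainder Theorem:
M = 24 × 23 = 552
M1 = 23, M2 = 24
y1 = 23^(-1) mod 24 = 23
y2 = 24^(-1) mod 23 = 1
x = (2×23×23 + 8×24×1) mod 552 = 146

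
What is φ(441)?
252

441 = 3^2 × 7^2
φ(n) = n × ∏(1 - 1/p) for each prime p dividing n
φ(441) = 441 × (1 - 1/3) × (1 - 1/7) = 252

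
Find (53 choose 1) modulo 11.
9

Using Lucas' theorem:
Write n=53 and k=1 in base 11:
n in base 11: [4, 9]
k in base 11: [0, 1]
C(53,1) mod 11 = ∏ C(n_i, k_i) mod 11
Digit binomials (mod 11): C(4,0) = 1; C(9,1) = 9
Product: 1 × 9 = 9 ≡ 9 (mod 11)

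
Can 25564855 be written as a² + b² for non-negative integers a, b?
Not possible

Factorization: 25564855 = 5 × 17 × 67^3
By Fermat: n is sum of two squares iff every prime p ≡ 3 (mod 4) appears to even power.
Prime(s) ≡ 3 (mod 4) with odd exponent: [(67, 3)]
Therefore 25564855 cannot be expressed as a² + b².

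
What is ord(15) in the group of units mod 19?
18

19 is prime, so ord(15) divides φ(19) = 18.
Divisors of 18: 1, 2, 3, 6, 9, 18.
Repeated squaring: 15^1 ≡ 15, 15^2 ≡ 16, 15^4 ≡ 9, 15^8 ≡ 5, 15^16 ≡ 6 (mod 19).
Test 15^d mod 19 for each divisor d in increasing order:
15^1 ≡ 15
15^2 ≡ 16
15^3 = 15^2·15^1 ≡ 12
15^6 = 15^4·15^2 ≡ 11
15^9 = 15^8·15^1 ≡ 18
15^18 = 15^16·15^2 ≡ 1  ← first divisor giving 1
The order is 18.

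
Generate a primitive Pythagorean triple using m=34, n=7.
(1107, 476, 1205)

Euclid's formula: a = m² - n², b = 2mn, c = m² + n²
m = 34, n = 7
a = 34² - 7² = 1156 - 49 = 1107
b = 2 × 34 × 7 = 476
c = 34² + 7² = 1156 + 49 = 1205
Verification: 1107² + 476² = 1225449 + 226576 = 1452025 = 1205² ✓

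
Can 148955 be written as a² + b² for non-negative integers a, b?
Not possible

Factorization: 148955 = 5 × 31^3
By Fermat: n is sum of two squares iff every prime p ≡ 3 (mod 4) appears to even power.
Prime(s) ≡ 3 (mod 4) with odd exponent: [(31, 3)]
Therefore 148955 cannot be expressed as a² + b².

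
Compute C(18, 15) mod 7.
4

Using Lucas' theorem:
Write n=18 and k=15 in base 7:
n in base 7: [2, 4]
k in base 7: [2, 1]
C(18,15) mod 7 = ∏ C(n_i, k_i) mod 7
Digit binomials (mod 7): C(2,2) = 1; C(4,1) = 4
Product: 1 × 4 = 4 ≡ 4 (mod 7)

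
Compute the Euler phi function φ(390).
96

390 = 2 × 3 × 5 × 13
φ(n) = n × ∏(1 - 1/p) for each prime p dividing n
φ(390) = 390 × (1 - 1/2) × (1 - 1/3) × (1 - 1/5) × (1 - 1/13) = 96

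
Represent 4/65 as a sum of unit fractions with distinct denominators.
1/17 + 1/369 + 1/203873 + 1/83128196385

Greedy algorithm:
4/65: ceiling(65/4) = 17, use 1/17
3/1105: ceiling(1105/3) = 369, use 1/369
2/407745: ceiling(407745/2) = 203873, use 1/203873
1/83128196385: ceiling(83128196385/1) = 83128196385, use 1/83128196385
Result: 4/65 = 1/17 + 1/369 + 1/203873 + 1/83128196385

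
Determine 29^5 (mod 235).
114

Repeated squaring. Binary of 5 = 101.
29^1 ≡ 29 (mod 235); 29^2 ≡ 136 (mod 235); 29^4 ≡ 166 (mod 235)
29^5 = 29^1 × 29^4 ≡ 114 (mod 235)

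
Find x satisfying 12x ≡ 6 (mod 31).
x ≡ 16 (mod 31)

gcd(12, 31) = 1, which divides 6, so solutions exist.
Find 12^(-1) mod 31 by the extended Euclidean algorithm:
31 = 2 × 12 + 7  ⟹  7 = (1)·31 + (-2)·12
12 = 1 × 7 + 5  ⟹  5 = (-1)·31 + (3)·12
7 = 1 × 5 + 2  ⟹  2 = (2)·31 + (-5)·12
5 = 2 × 2 + 1  ⟹  1 = (-5)·31 + (13)·12
So (13)·12 ≡ 1 (mod 31), i.e. 12^(-1) ≡ 13 (mod 31).
x ≡ 13 × 6 = 78 ≡ 16 (mod 31).
Check: 12 × 16 = 192 ≡ 6 (mod 31).
Unique solution: x ≡ 16 (mod 31)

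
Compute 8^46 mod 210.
64

Repeated squaring. Binary of 46 = 101110.
8^1 ≡ 8 (mod 210); 8^2 ≡ 64 (mod 210); 8^4 ≡ 106 (mod 210); 8^8 ≡ 106 (mod 210); 8^16 ≡ 106 (mod 210); 8^32 ≡ 106 (mod 210)
8^46 = 8^2 × 8^4 × 8^8 × 8^32 ≡ 64 (mod 210)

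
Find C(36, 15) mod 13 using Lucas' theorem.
12

Using Lucas' theorem:
Write n=36 and k=15 in base 13:
n in base 13: [2, 10]
k in base 13: [1, 2]
C(36,15) mod 13 = ∏ C(n_i, k_i) mod 13
Digit binomials (mod 13): C(2,1) = 2; C(10,2) = 45 ≡ 6
Product: 2 × 6 = 12 ≡ 12 (mod 13)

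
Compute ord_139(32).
138

139 is prime, so ord(32) divides φ(139) = 138.
Divisors of 138: 1, 2, 3, 6, 23, 46, 69, 138.
Repeated squaring: 32^1 ≡ 32, 32^2 ≡ 51, 32^4 ≡ 99, 32^8 ≡ 71, 32^16 ≡ 37, 32^32 ≡ 118, 32^64 ≡ 24, 32^128 ≡ 20 (mod 139).
Test 32^d mod 139 for each divisor d in increasing order:
32^1 ≡ 32
32^2 ≡ 51
32^3 = 32^2·32^1 ≡ 103
32^6 = 32^4·32^2 ≡ 45
32^23 = 32^16·32^4·32^2·32^1 ≡ 43
32^46 = 32^32·32^8·32^4·32^2 ≡ 42
32^69 = 32^64·32^4·32^1 ≡ 138
32^138 = 32^128·32^8·32^2 ≡ 1  ← first divisor giving 1
The order is 138.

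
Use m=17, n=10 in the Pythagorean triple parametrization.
(189, 340, 389)

Euclid's formula: a = m² - n², b = 2mn, c = m² + n²
m = 17, n = 10
a = 17² - 10² = 289 - 100 = 189
b = 2 × 17 × 10 = 340
c = 17² + 10² = 289 + 100 = 389
Verification: 189² + 340² = 35721 + 115600 = 151321 = 389² ✓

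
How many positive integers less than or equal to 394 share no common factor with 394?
196

394 = 2 × 197
φ(n) = n × ∏(1 - 1/p) for each prime p dividing n
φ(394) = 394 × (1 - 1/2) × (1 - 1/197) = 196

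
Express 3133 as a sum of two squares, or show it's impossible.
18² + 53² (a=18, b=53)

Factorization: 3133 = 13 × 241
By Fermat: n is sum of two squares iff every prime p ≡ 3 (mod 4) appears to even power.
All primes ≡ 3 (mod 4) appear to even power.
Search a = 0, 1, 2, … for 3133 - a² a perfect square: first hit at a = 18: 3133 - 324 = 2809 = 53².
3133 = 18² + 53² = 324 + 2809 ✓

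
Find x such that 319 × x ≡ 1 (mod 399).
394

gcd(319, 399) = 1, so the inverse exists.
Extended Euclidean algorithm on (399, 319):
399 = 1 × 319 + 80  ⟹  80 = (1)·399 + (-1)·319
319 = 3 × 80 + 79  ⟹  79 = (-3)·399 + (4)·319
80 = 1 × 79 + 1  ⟹  1 = (4)·399 + (-5)·319
So (-5)·319 ≡ 1 (mod 399), i.e. 319^(-1) ≡ -5 ≡ 394 (mod 399).
Check: 319 × 394 = 125686 ≡ 1 (mod 399)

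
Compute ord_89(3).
88

89 is prime, so ord(3) divides φ(89) = 88.
Divisors of 88: 1, 2, 4, 8, 11, 22, 44, 88.
Repeated squaring: 3^1 ≡ 3, 3^2 ≡ 9, 3^4 ≡ 81, 3^8 ≡ 64, 3^16 ≡ 2, 3^32 ≡ 4, 3^64 ≡ 16 (mod 89).
Test 3^d mod 89 for each divisor d in increasing order:
3^1 ≡ 3
3^2 ≡ 9
3^4 ≡ 81
3^8 ≡ 64
3^11 = 3^8·3^2·3^1 ≡ 37
3^22 = 3^16·3^4·3^2 ≡ 34
3^44 = 3^32·3^8·3^4 ≡ 88
3^88 = 3^64·3^16·3^8 ≡ 1  ← first divisor giving 1
The order is 88.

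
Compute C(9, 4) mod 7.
0

Using Lucas' theorem:
Write n=9 and k=4 in base 7:
n in base 7: [1, 2]
k in base 7: [0, 4]
C(9,4) mod 7 = ∏ C(n_i, k_i) mod 7
Digit binomials (mod 7): C(1,0) = 1; C(2,4) = 0 (k_i > n_i)
Product: 1 × 0 = 0 ≡ 0 (mod 7)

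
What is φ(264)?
80

264 = 2^3 × 3 × 11
φ(n) = n × ∏(1 - 1/p) for each prime p dividing n
φ(264) = 264 × (1 - 1/2) × (1 - 1/3) × (1 - 1/11) = 80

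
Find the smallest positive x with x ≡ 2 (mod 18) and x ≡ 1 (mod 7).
92

Using Chinese Remainder Theorem:
M = 18 × 7 = 126
M1 = 7, M2 = 18
y1 = 7^(-1) mod 18 = 13
y2 = 18^(-1) mod 7 = 2
x = (2×7×13 + 1×18×2) mod 126 = 92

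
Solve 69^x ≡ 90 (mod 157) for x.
138

Baby-step giant-step with step n = ⌈√157⌉ = 13.
Baby steps 69^j mod 157 (j:value) for j=0..12: 0:1, 1:69, 2:51, 3:65, 4:89, 5:18, 6:143, 7:133, 8:71, 9:32, 10:10, 11:62, 12:39.
Giant-step multiplier: 69^(-13) ≡ 69^(156-13) = 69^143 ≡ 50 (mod 157).
Giant steps γ_i = 90·50^i mod 157: γ_0=90, γ_1=104, γ_2=19, γ_3=8, γ_4=86, γ_5=61, γ_6=67, γ_7=53, γ_8=138, γ_9=149, γ_10=71 (in table at j=8).
x = i·n + j = 10·13 + 8 = 138.
Check: 69^138 ≡ 90 (mod 157).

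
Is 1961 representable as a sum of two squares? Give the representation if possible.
5² + 44² (a=5, b=44)

Factorization: 1961 = 37 × 53
By Fermat: n is sum of two squares iff every prime p ≡ 3 (mod 4) appears to even power.
All primes ≡ 3 (mod 4) appear to even power.
Search a = 0, 1, 2, … for 1961 - a² a perfect square: first hit at a = 5: 1961 - 25 = 1936 = 44².
1961 = 5² + 44² = 25 + 1936 ✓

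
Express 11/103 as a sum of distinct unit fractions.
1/10 + 1/148 + 1/25407 + 1/1936521540

Greedy algorithm:
11/103: ceiling(103/11) = 10, use 1/10
7/1030: ceiling(1030/7) = 148, use 1/148
3/76220: ceiling(76220/3) = 25407, use 1/25407
1/1936521540: ceiling(1936521540/1) = 1936521540, use 1/1936521540
Result: 11/103 = 1/10 + 1/148 + 1/25407 + 1/1936521540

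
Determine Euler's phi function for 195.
96

195 = 3 × 5 × 13
φ(n) = n × ∏(1 - 1/p) for each prime p dividing n
φ(195) = 195 × (1 - 1/3) × (1 - 1/5) × (1 - 1/13) = 96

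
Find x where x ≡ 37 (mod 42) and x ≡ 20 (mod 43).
751

Using Chinese Remainder Theorem:
M = 42 × 43 = 1806
M1 = 43, M2 = 42
y1 = 43^(-1) mod 42 = 1
y2 = 42^(-1) mod 43 = 42
x = (37×43×1 + 20×42×42) mod 1806 = 751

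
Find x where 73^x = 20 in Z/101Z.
66

Baby-step giant-step with step n = ⌈√101⌉ = 11.
Baby steps 73^j mod 101 (j:value) for j=0..10: 0:1, 1:73, 2:77, 3:66, 4:71, 5:32, 6:13, 7:40, 8:92, 9:50, 10:14.
Giant-step multiplier: 73^(-11) ≡ 73^(100-11) = 73^89 ≡ 59 (mod 101).
Giant steps γ_i = 20·59^i mod 101: γ_0=20, γ_1=69, γ_2=31, γ_3=11, γ_4=43, γ_5=12, γ_6=1 (in table at j=0).
x = i·n + j = 6·11 + 0 = 66.
Check: 73^66 ≡ 20 (mod 101).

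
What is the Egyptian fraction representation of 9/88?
1/10 + 1/440

Greedy algorithm:
9/88: ceiling(88/9) = 10, use 1/10
1/440: ceiling(440/1) = 440, use 1/440
Result: 9/88 = 1/10 + 1/440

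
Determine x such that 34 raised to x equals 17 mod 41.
27

Baby-step giant-step with step n = ⌈√41⌉ = 7.
Baby steps 34^j mod 41 (j:value) for j=0..6: 0:1, 1:34, 2:8, 3:26, 4:23, 5:3, 6:20.
Giant-step multiplier: 34^(-7) ≡ 34^(40-7) = 34^33 ≡ 12 (mod 41).
Giant steps γ_i = 17·12^i mod 41: γ_0=17, γ_1=40, γ_2=29, γ_3=20 (in table at j=6).
x = i·n + j = 3·7 + 6 = 27.
Check: 34^27 ≡ 17 (mod 41).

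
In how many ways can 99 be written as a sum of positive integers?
169229875

p(n) counts ways to write n as a sum of positive integers (order ignored).
Euler's pentagonal recurrence: p(k) = p(k-1) + p(k-2) - p(k-5) - p(k-7) + p(k-12) + p(k-15) - ... (offsets j(3j∓1)/2, signs ++--, p(0)=1, p(<0)=0).
DP table for k = 0..98: p(0)=1, p(1)=1, p(2)=2, p(3)=3, p(4)=5, p(5)=7, p(6)=11, p(7)=15, p(8)=22, p(9)=30, p(10)=42, p(11)=56, p(12)=77, p(13)=101, p(14)=135, p(15)=176, p(16)=231, p(17)=297, p(18)=385, p(19)=490, p(20)=627, p(21)=792, p(22)=1002, p(23)=1255, p(24)=1575, p(25)=1958, p(26)=2436, p(27)=3010, p(28)=3718, p(29)=4565, p(30)=5604, p(31)=6842, p(32)=8349, p(33)=10143, p(34)=12310, p(35)=14883, p(36)=17977, p(37)=21637, p(38)=26015, p(39)=31185, p(40)=37338, p(41)=44583, p(42)=53174, p(43)=63261, p(44)=75175, p(45)=89134, p(46)=105558, p(47)=124754, p(48)=147273, p(49)=173525, p(50)=204226, p(51)=239943, p(52)=281589, p(53)=329931, p(54)=386155, p(55)=451276, p(56)=526823, p(57)=614154, p(58)=715220, p(59)=831820, p(60)=966467, p(61)=1121505, p(62)=1300156, p(63)=1505499, p(64)=1741630, p(65)=2012558, p(66)=2323520, p(67)=2679689, p(68)=3087735, p(69)=3554345, p(70)=4087968, p(71)=4697205, p(72)=5392783, p(73)=6185689, p(74)=7089500, p(75)=8118264, p(76)=9289091, p(77)=10619863, p(78)=12132164, p(79)=13848650, p(80)=15796476, p(81)=18004327, p(82)=20506255, p(83)=23338469, p(84)=26543660, p(85)=30167357, p(86)=34262962, p(87)=38887673, p(88)=44108109, p(89)=49995925, p(90)=56634173, p(91)=64112359, p(92)=72533807, p(93)=82010177, p(94)=92669720, p(95)=104651419, p(96)=118114304, p(97)=133230930, p(98)=150198136.
Final step: p(99) = p(98) + p(97) - p(94) - p(92) + p(87) + p(84) - p(77) - p(73) + p(64) + p(59) - p(48) - p(42) + p(29) + p(22) - p(7)
= 150198136 + 133230930 - 92669720 - 72533807 + 38887673 + 26543660 - 10619863 - 6185689 + 1741630 + 831820 - 147273 - 53174 + 4565 + 1002 - 15
= 169229875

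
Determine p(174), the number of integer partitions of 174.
397125074750

p(n) counts ways to write n as a sum of positive integers (order ignored).
Euler's pentagonal recurrence: p(k) = p(k-1) + p(k-2) - p(k-5) - p(k-7) + p(k-12) + p(k-15) - ... (offsets j(3j∓1)/2, signs ++--, p(0)=1, p(<0)=0).
DP table for k = 0..173: p(0)=1, p(1)=1, p(2)=2, p(3)=3, p(4)=5, p(5)=7, p(6)=11, p(7)=15, p(8)=22, p(9)=30, p(10)=42, p(11)=56, p(12)=77, p(13)=101, p(14)=135, p(15)=176, p(16)=231, p(17)=297, p(18)=385, p(19)=490, p(20)=627, p(21)=792, p(22)=1002, p(23)=1255, p(24)=1575, p(25)=1958, p(26)=2436, p(27)=3010, p(28)=3718, p(29)=4565, p(30)=5604, p(31)=6842, p(32)=8349, p(33)=10143, p(34)=12310, p(35)=14883, p(36)=17977, p(37)=21637, p(38)=26015, p(39)=31185, p(40)=37338, p(41)=44583, p(42)=53174, p(43)=63261, p(44)=75175, p(45)=89134, p(46)=105558, p(47)=124754, p(48)=147273, p(49)=173525, p(50)=204226, p(51)=239943, p(52)=281589, p(53)=329931, p(54)=386155, p(55)=451276, p(56)=526823, p(57)=614154, p(58)=715220, p(59)=831820, p(60)=966467, p(61)=1121505, p(62)=1300156, p(63)=1505499, p(64)=1741630, p(65)=2012558, p(66)=2323520, p(67)=2679689, p(68)=3087735, p(69)=3554345, p(70)=4087968, p(71)=4697205, p(72)=5392783, p(73)=6185689, p(74)=7089500, p(75)=8118264, p(76)=9289091, p(77)=10619863, p(78)=12132164, p(79)=13848650, p(80)=15796476, p(81)=18004327, p(82)=20506255, p(83)=23338469, p(84)=26543660, p(85)=30167357, p(86)=34262962, p(87)=38887673, p(88)=44108109, p(89)=49995925, p(90)=56634173, p(91)=64112359, p(92)=72533807, p(93)=82010177, p(94)=92669720, p(95)=104651419, p(96)=118114304, p(97)=133230930, p(98)=150198136, p(99)=169229875, p(100)=190569292, p(101)=214481126, p(102)=241265379, p(103)=271248950, p(104)=304801365, p(105)=342325709, p(106)=384276336, p(107)=431149389, p(108)=483502844, p(109)=541946240, p(110)=607163746, p(111)=679903203, p(112)=761002156, p(113)=851376628, p(114)=952050665, p(115)=1064144451, p(116)=1188908248, p(117)=1327710076, p(118)=1482074143, p(119)=1653668665, p(120)=1844349560, p(121)=2056148051, p(122)=2291320912, p(123)=2552338241, p(124)=2841940500, p(125)=3163127352, p(126)=3519222692, p(127)=3913864295, p(128)=4351078600, p(129)=4835271870, p(130)=5371315400, p(131)=5964539504, p(132)=6620830889, p(133)=7346629512, p(134)=8149040695, p(135)=9035836076, p(136)=10015581680, p(137)=11097645016, p(138)=12292341831, p(139)=13610949895, p(140)=15065878135, p(141)=16670689208, p(142)=18440293320, p(143)=20390982757, p(144)=22540654445, p(145)=24908858009, p(146)=27517052599, p(147)=30388671978, p(148)=33549419497, p(149)=37027355200, p(150)=40853235313, p(151)=45060624582, p(152)=49686288421, p(153)=54770336324, p(154)=60356673280, p(155)=66493182097, p(156)=73232243759, p(157)=80630964769, p(158)=88751778802, p(159)=97662728555, p(160)=107438159466, p(161)=118159068427, p(162)=129913904637, p(163)=142798995930, p(164)=156919475295, p(165)=172389800255, p(166)=189334822579, p(167)=207890420102, p(168)=228204732751, p(169)=250438925115, p(170)=274768617130, p(171)=301384802048, p(172)=330495499613, p(173)=362326859895.
Final step: p(174) = p(173) + p(172) - p(169) - p(167) + p(162) + p(159) - p(152) - p(148) + p(139) + p(134) - p(123) - p(117) + p(104) + p(97) - p(82) - p(74) + p(57) + p(48) - p(29) - p(19)
= 362326859895 + 330495499613 - 250438925115 - 207890420102 + 129913904637 + 97662728555 - 49686288421 - 33549419497 + 13610949895 + 8149040695 - 2552338241 - 1327710076 + 304801365 + 133230930 - 20506255 - 7089500 + 614154 + 147273 - 4565 - 490
= 397125074750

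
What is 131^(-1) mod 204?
95

gcd(131, 204) = 1, so the inverse exists.
Extended Euclidean algorithm on (204, 131):
204 = 1 × 131 + 73  ⟹  73 = (1)·204 + (-1)·131
131 = 1 × 73 + 58  ⟹  58 = (-1)·204 + (2)·131
73 = 1 × 58 + 15  ⟹  15 = (2)·204 + (-3)·131
58 = 3 × 15 + 13  ⟹  13 = (-7)·204 + (11)·131
15 = 1 × 13 + 2  ⟹  2 = (9)·204 + (-14)·131
13 = 6 × 2 + 1  ⟹  1 = (-61)·204 + (95)·131
So (95)·131 ≡ 1 (mod 204), i.e. 131^(-1) ≡ 95 (mod 204).
Check: 131 × 95 = 12445 ≡ 1 (mod 204)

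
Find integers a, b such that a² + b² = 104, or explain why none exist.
2² + 10² (a=2, b=10)

Factorization: 104 = 2^3 × 13
By Fermat: n is sum of two squares iff every prime p ≡ 3 (mod 4) appears to even power.
All primes ≡ 3 (mod 4) appear to even power.
Search a = 0, 1, 2, … for 104 - a² a perfect square: first hit at a = 2: 104 - 4 = 100 = 10².
104 = 2² + 10² = 4 + 100 ✓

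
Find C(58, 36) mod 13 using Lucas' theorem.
0

Using Lucas' theorem:
Write n=58 and k=36 in base 13:
n in base 13: [4, 6]
k in base 13: [2, 10]
C(58,36) mod 13 = ∏ C(n_i, k_i) mod 13
Digit binomials (mod 13): C(4,2) = 6; C(6,10) = 0 (k_i > n_i)
Product: 6 × 0 = 0 ≡ 0 (mod 13)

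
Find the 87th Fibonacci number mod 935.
508

Matrix identity: Q^n = [[F_(n+1), F_n], [F_n, F_(n-1)]] with Q = [[1,1],[1,0]].
n = 87 = 1010111₂. Square-and-multiply, entries mod 935:
Q^1 = [[1,1],[1,0]]
Q^2 = (Q^1)² = [[2,1],[1,1]]
Q^5 = (Q^2)²·Q = [[8,5],[5,3]]
Q^10 = (Q^5)² = [[89,55],[55,34]]
Q^21 = (Q^10)²·Q = [[881,661],[661,220]]
Q^43 = (Q^21)²·Q = [[718,387],[387,331]]
Q^87 = (Q^43)²·Q = [[681,508],[508,173]]
F_87 mod 935 = Q^87[0][1] = 508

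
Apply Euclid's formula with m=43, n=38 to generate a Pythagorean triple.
(405, 3268, 3293)

Euclid's formula: a = m² - n², b = 2mn, c = m² + n²
m = 43, n = 38
a = 43² - 38² = 1849 - 1444 = 405
b = 2 × 43 × 38 = 3268
c = 43² + 38² = 1849 + 1444 = 3293
Verification: 405² + 3268² = 164025 + 10679824 = 10843849 = 3293² ✓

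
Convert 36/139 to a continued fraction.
[0; 3, 1, 6, 5]

Euclidean algorithm steps:
36 = 0 × 139 + 36
139 = 3 × 36 + 31
36 = 1 × 31 + 5
31 = 6 × 5 + 1
5 = 5 × 1 + 0
Continued fraction: [0; 3, 1, 6, 5]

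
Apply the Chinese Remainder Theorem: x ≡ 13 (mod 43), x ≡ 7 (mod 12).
271

Using Chinese Remainder Theorem:
M = 43 × 12 = 516
M1 = 12, M2 = 43
y1 = 12^(-1) mod 43 = 18
y2 = 43^(-1) mod 12 = 7
x = (13×12×18 + 7×43×7) mod 516 = 271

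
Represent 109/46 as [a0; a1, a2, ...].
[2; 2, 1, 2, 2, 2]

Euclidean algorithm steps:
109 = 2 × 46 + 17
46 = 2 × 17 + 12
17 = 1 × 12 + 5
12 = 2 × 5 + 2
5 = 2 × 2 + 1
2 = 2 × 1 + 0
Continued fraction: [2; 2, 1, 2, 2, 2]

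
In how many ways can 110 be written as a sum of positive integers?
607163746

p(n) counts ways to write n as a sum of positive integers (order ignored).
Euler's pentagonal recurrence: p(k) = p(k-1) + p(k-2) - p(k-5) - p(k-7) + p(k-12) + p(k-15) - ... (offsets j(3j∓1)/2, signs ++--, p(0)=1, p(<0)=0).
DP table for k = 0..109: p(0)=1, p(1)=1, p(2)=2, p(3)=3, p(4)=5, p(5)=7, p(6)=11, p(7)=15, p(8)=22, p(9)=30, p(10)=42, p(11)=56, p(12)=77, p(13)=101, p(14)=135, p(15)=176, p(16)=231, p(17)=297, p(18)=385, p(19)=490, p(20)=627, p(21)=792, p(22)=1002, p(23)=1255, p(24)=1575, p(25)=1958, p(26)=2436, p(27)=3010, p(28)=3718, p(29)=4565, p(30)=5604, p(31)=6842, p(32)=8349, p(33)=10143, p(34)=12310, p(35)=14883, p(36)=17977, p(37)=21637, p(38)=26015, p(39)=31185, p(40)=37338, p(41)=44583, p(42)=53174, p(43)=63261, p(44)=75175, p(45)=89134, p(46)=105558, p(47)=124754, p(48)=147273, p(49)=173525, p(50)=204226, p(51)=239943, p(52)=281589, p(53)=329931, p(54)=386155, p(55)=451276, p(56)=526823, p(57)=614154, p(58)=715220, p(59)=831820, p(60)=966467, p(61)=1121505, p(62)=1300156, p(63)=1505499, p(64)=1741630, p(65)=2012558, p(66)=2323520, p(67)=2679689, p(68)=3087735, p(69)=3554345, p(70)=4087968, p(71)=4697205, p(72)=5392783, p(73)=6185689, p(74)=7089500, p(75)=8118264, p(76)=9289091, p(77)=10619863, p(78)=12132164, p(79)=13848650, p(80)=15796476, p(81)=18004327, p(82)=20506255, p(83)=23338469, p(84)=26543660, p(85)=30167357, p(86)=34262962, p(87)=38887673, p(88)=44108109, p(89)=49995925, p(90)=56634173, p(91)=64112359, p(92)=72533807, p(93)=82010177, p(94)=92669720, p(95)=104651419, p(96)=118114304, p(97)=133230930, p(98)=150198136, p(99)=169229875, p(100)=190569292, p(101)=214481126, p(102)=241265379, p(103)=271248950, p(104)=304801365, p(105)=342325709, p(106)=384276336, p(107)=431149389, p(108)=483502844, p(109)=541946240.
Final step: p(110) = p(109) + p(108) - p(105) - p(103) + p(98) + p(95) - p(88) - p(84) + p(75) + p(70) - p(59) - p(53) + p(40) + p(33) - p(18) - p(10)
= 541946240 + 483502844 - 342325709 - 271248950 + 150198136 + 104651419 - 44108109 - 26543660 + 8118264 + 4087968 - 831820 - 329931 + 37338 + 10143 - 385 - 42
= 607163746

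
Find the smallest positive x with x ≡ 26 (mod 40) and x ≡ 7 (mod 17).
466

Using Chinese Remainder Theorem:
M = 40 × 17 = 680
M1 = 17, M2 = 40
y1 = 17^(-1) mod 40 = 33
y2 = 40^(-1) mod 17 = 3
x = (26×17×33 + 7×40×3) mod 680 = 466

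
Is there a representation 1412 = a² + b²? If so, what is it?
16² + 34² (a=16, b=34)

Factorization: 1412 = 2^2 × 353
By Fermat: n is sum of two squares iff every prime p ≡ 3 (mod 4) appears to even power.
All primes ≡ 3 (mod 4) appear to even power.
Search a = 0, 1, 2, … for 1412 - a² a perfect square: first hit at a = 16: 1412 - 256 = 1156 = 34².
1412 = 16² + 34² = 256 + 1156 ✓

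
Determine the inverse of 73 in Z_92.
29

gcd(73, 92) = 1, so the inverse exists.
Extended Euclidean algorithm on (92, 73):
92 = 1 × 73 + 19  ⟹  19 = (1)·92 + (-1)·73
73 = 3 × 19 + 16  ⟹  16 = (-3)·92 + (4)·73
19 = 1 × 16 + 3  ⟹  3 = (4)·92 + (-5)·73
16 = 5 × 3 + 1  ⟹  1 = (-23)·92 + (29)·73
So (29)·73 ≡ 1 (mod 92), i.e. 73^(-1) ≡ 29 (mod 92).
Check: 73 × 29 = 2117 ≡ 1 (mod 92)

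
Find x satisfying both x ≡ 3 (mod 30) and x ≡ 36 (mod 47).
1023

Using Chinese Remainder Theorem:
M = 30 × 47 = 1410
M1 = 47, M2 = 30
y1 = 47^(-1) mod 30 = 23
y2 = 30^(-1) mod 47 = 11
x = (3×47×23 + 36×30×11) mod 1410 = 1023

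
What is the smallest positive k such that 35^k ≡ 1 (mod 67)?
33

67 is prime, so ord(35) divides φ(67) = 66.
Divisors of 66: 1, 2, 3, 6, 11, 22, 33, 66.
Repeated squaring: 35^1 ≡ 35, 35^2 ≡ 19, 35^4 ≡ 26, 35^8 ≡ 6, 35^16 ≡ 36, 35^32 ≡ 23, 35^64 ≡ 60 (mod 67).
Test 35^d mod 67 for each divisor d in increasing order:
35^1 ≡ 35
35^2 ≡ 19
35^3 = 35^2·35^1 ≡ 62
35^6 = 35^4·35^2 ≡ 25
35^11 = 35^8·35^2·35^1 ≡ 37
35^22 = 35^16·35^4·35^2 ≡ 29
35^33 = 35^32·35^1 ≡ 1  ← first divisor giving 1
The order is 33.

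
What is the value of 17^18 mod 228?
1

Repeated squaring. Binary of 18 = 10010.
17^1 ≡ 17 (mod 228); 17^2 ≡ 61 (mod 228); 17^4 ≡ 73 (mod 228); 17^8 ≡ 85 (mod 228); 17^16 ≡ 157 (mod 228)
17^18 = 17^2 × 17^16 ≡ 1 (mod 228)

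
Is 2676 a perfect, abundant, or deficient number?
abundant

Proper divisors of 2676: sum = 1 + 2 + 3 + 4 + 6 + 12 + 223 + 446 + 669 + 892 + 1338 = 3596
Since 3596 > 2676, 2676 is abundant.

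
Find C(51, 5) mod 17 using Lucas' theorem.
0

Using Lucas' theorem:
Write n=51 and k=5 in base 17:
n in base 17: [3, 0]
k in base 17: [0, 5]
C(51,5) mod 17 = ∏ C(n_i, k_i) mod 17
Digit binomials (mod 17): C(3,0) = 1; C(0,5) = 0 (k_i > n_i)
Product: 1 × 0 = 0 ≡ 0 (mod 17)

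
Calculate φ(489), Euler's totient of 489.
324

489 = 3 × 163
φ(n) = n × ∏(1 - 1/p) for each prime p dividing n
φ(489) = 489 × (1 - 1/3) × (1 - 1/163) = 324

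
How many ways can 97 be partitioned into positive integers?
133230930

p(n) counts ways to write n as a sum of positive integers (order ignored).
Euler's pentagonal recurrence: p(k) = p(k-1) + p(k-2) - p(k-5) - p(k-7) + p(k-12) + p(k-15) - ... (offsets j(3j∓1)/2, signs ++--, p(0)=1, p(<0)=0).
DP table for k = 0..96: p(0)=1, p(1)=1, p(2)=2, p(3)=3, p(4)=5, p(5)=7, p(6)=11, p(7)=15, p(8)=22, p(9)=30, p(10)=42, p(11)=56, p(12)=77, p(13)=101, p(14)=135, p(15)=176, p(16)=231, p(17)=297, p(18)=385, p(19)=490, p(20)=627, p(21)=792, p(22)=1002, p(23)=1255, p(24)=1575, p(25)=1958, p(26)=2436, p(27)=3010, p(28)=3718, p(29)=4565, p(30)=5604, p(31)=6842, p(32)=8349, p(33)=10143, p(34)=12310, p(35)=14883, p(36)=17977, p(37)=21637, p(38)=26015, p(39)=31185, p(40)=37338, p(41)=44583, p(42)=53174, p(43)=63261, p(44)=75175, p(45)=89134, p(46)=105558, p(47)=124754, p(48)=147273, p(49)=173525, p(50)=204226, p(51)=239943, p(52)=281589, p(53)=329931, p(54)=386155, p(55)=451276, p(56)=526823, p(57)=614154, p(58)=715220, p(59)=831820, p(60)=966467, p(61)=1121505, p(62)=1300156, p(63)=1505499, p(64)=1741630, p(65)=2012558, p(66)=2323520, p(67)=2679689, p(68)=3087735, p(69)=3554345, p(70)=4087968, p(71)=4697205, p(72)=5392783, p(73)=6185689, p(74)=7089500, p(75)=8118264, p(76)=9289091, p(77)=10619863, p(78)=12132164, p(79)=13848650, p(80)=15796476, p(81)=18004327, p(82)=20506255, p(83)=23338469, p(84)=26543660, p(85)=30167357, p(86)=34262962, p(87)=38887673, p(88)=44108109, p(89)=49995925, p(90)=56634173, p(91)=64112359, p(92)=72533807, p(93)=82010177, p(94)=92669720, p(95)=104651419, p(96)=118114304.
Final step: p(97) = p(96) + p(95) - p(92) - p(90) + p(85) + p(82) - p(75) - p(71) + p(62) + p(57) - p(46) - p(40) + p(27) + p(20) - p(5)
= 118114304 + 104651419 - 72533807 - 56634173 + 30167357 + 20506255 - 8118264 - 4697205 + 1300156 + 614154 - 105558 - 37338 + 3010 + 627 - 7
= 133230930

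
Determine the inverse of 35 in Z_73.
48

gcd(35, 73) = 1, so the inverse exists.
Extended Euclidean algorithm on (73, 35):
73 = 2 × 35 + 3  ⟹  3 = (1)·73 + (-2)·35
35 = 11 × 3 + 2  ⟹  2 = (-11)·73 + (23)·35
3 = 1 × 2 + 1  ⟹  1 = (12)·73 + (-25)·35
So (-25)·35 ≡ 1 (mod 73), i.e. 35^(-1) ≡ -25 ≡ 48 (mod 73).
Check: 35 × 48 = 1680 ≡ 1 (mod 73)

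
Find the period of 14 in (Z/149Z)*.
148

149 is prime, so ord(14) divides φ(149) = 148.
Divisors of 148: 1, 2, 4, 37, 74, 148.
Repeated squaring: 14^1 ≡ 14, 14^2 ≡ 47, 14^4 ≡ 123, 14^8 ≡ 80, 14^16 ≡ 142, 14^32 ≡ 49, 14^64 ≡ 17, 14^128 ≡ 140 (mod 149).
Test 14^d mod 149 for each divisor d in increasing order:
14^1 ≡ 14
14^2 ≡ 47
14^4 ≡ 123
14^37 = 14^32·14^4·14^1 ≡ 44
14^74 = 14^64·14^8·14^2 ≡ 148
14^148 = 14^128·14^16·14^4 ≡ 1  ← first divisor giving 1
The order is 148.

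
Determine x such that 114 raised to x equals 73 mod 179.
69

Baby-step giant-step with step n = ⌈√179⌉ = 14.
Baby steps 114^j mod 179 (j:value) for j=0..13: 0:1, 1:114, 2:108, 3:140, 4:29, 5:84, 6:89, 7:122, 8:125, 9:109, 10:75, 11:137, 12:45, 13:118.
Giant-step multiplier: 114^(-14) ≡ 114^(178-14) = 114^164 ≡ 126 (mod 179).
Giant steps γ_i = 73·126^i mod 179: γ_0=73, γ_1=69, γ_2=102, γ_3=143, γ_4=118 (in table at j=13).
x = i·n + j = 4·14 + 13 = 69.
Check: 114^69 ≡ 73 (mod 179).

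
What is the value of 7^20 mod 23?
8

Repeated squaring. Binary of 20 = 10100.
7^1 ≡ 7 (mod 23); 7^2 ≡ 3 (mod 23); 7^4 ≡ 9 (mod 23); 7^8 ≡ 12 (mod 23); 7^16 ≡ 6 (mod 23)
7^20 = 7^4 × 7^16 ≡ 8 (mod 23)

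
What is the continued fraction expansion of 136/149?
[0; 1, 10, 2, 6]

Euclidean algorithm steps:
136 = 0 × 149 + 136
149 = 1 × 136 + 13
136 = 10 × 13 + 6
13 = 2 × 6 + 1
6 = 6 × 1 + 0
Continued fraction: [0; 1, 10, 2, 6]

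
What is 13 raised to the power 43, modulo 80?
37

Repeated squaring. Binary of 43 = 101011.
13^1 ≡ 13 (mod 80); 13^2 ≡ 9 (mod 80); 13^4 ≡ 1 (mod 80); 13^8 ≡ 1 (mod 80); 13^16 ≡ 1 (mod 80); 13^32 ≡ 1 (mod 80)
13^43 = 13^1 × 13^2 × 13^8 × 13^32 ≡ 37 (mod 80)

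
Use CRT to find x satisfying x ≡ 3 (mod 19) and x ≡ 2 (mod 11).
79

Using Chinese Remainder Theorem:
M = 19 × 11 = 209
M1 = 11, M2 = 19
y1 = 11^(-1) mod 19 = 7
y2 = 19^(-1) mod 11 = 7
x = (3×11×7 + 2×19×7) mod 209 = 79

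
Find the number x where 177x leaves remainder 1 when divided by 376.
17

gcd(177, 376) = 1, so the inverse exists.
Extended Euclidean algorithm on (376, 177):
376 = 2 × 177 + 22  ⟹  22 = (1)·376 + (-2)·177
177 = 8 × 22 + 1  ⟹  1 = (-8)·376 + (17)·177
So (17)·177 ≡ 1 (mod 376), i.e. 177^(-1) ≡ 17 (mod 376).
Check: 177 × 17 = 3009 ≡ 1 (mod 376)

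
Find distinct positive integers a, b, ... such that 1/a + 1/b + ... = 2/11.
1/6 + 1/66

Greedy algorithm:
2/11: ceiling(11/2) = 6, use 1/6
1/66: ceiling(66/1) = 66, use 1/66
Result: 2/11 = 1/6 + 1/66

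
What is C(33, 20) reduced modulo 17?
16

Using Lucas' theorem:
Write n=33 and k=20 in base 17:
n in base 17: [1, 16]
k in base 17: [1, 3]
C(33,20) mod 17 = ∏ C(n_i, k_i) mod 17
Digit binomials (mod 17): C(1,1) = 1; C(16,3) = 560 ≡ 16
Product: 1 × 16 = 16 ≡ 16 (mod 17)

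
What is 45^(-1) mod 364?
89

gcd(45, 364) = 1, so the inverse exists.
Extended Euclidean algorithm on (364, 45):
364 = 8 × 45 + 4  ⟹  4 = (1)·364 + (-8)·45
45 = 11 × 4 + 1  ⟹  1 = (-11)·364 + (89)·45
So (89)·45 ≡ 1 (mod 364), i.e. 45^(-1) ≡ 89 (mod 364).
Check: 45 × 89 = 4005 ≡ 1 (mod 364)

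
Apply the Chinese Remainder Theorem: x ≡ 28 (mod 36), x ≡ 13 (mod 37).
568

Using Chinese Remainder Theorem:
M = 36 × 37 = 1332
M1 = 37, M2 = 36
y1 = 37^(-1) mod 36 = 1
y2 = 36^(-1) mod 37 = 36
x = (28×37×1 + 13×36×36) mod 1332 = 568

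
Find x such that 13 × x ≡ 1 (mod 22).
17

gcd(13, 22) = 1, so the inverse exists.
Extended Euclidean algorithm on (22, 13):
22 = 1 × 13 + 9  ⟹  9 = (1)·22 + (-1)·13
13 = 1 × 9 + 4  ⟹  4 = (-1)·22 + (2)·13
9 = 2 × 4 + 1  ⟹  1 = (3)·22 + (-5)·13
So (-5)·13 ≡ 1 (mod 22), i.e. 13^(-1) ≡ -5 ≡ 17 (mod 22).
Check: 13 × 17 = 221 ≡ 1 (mod 22)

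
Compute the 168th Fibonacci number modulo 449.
291

Matrix identity: Q^n = [[F_(n+1), F_n], [F_n, F_(n-1)]] with Q = [[1,1],[1,0]].
n = 168 = 10101000₂. Square-and-multiply, entries mod 449:
Q^1 = [[1,1],[1,0]]
Q^2 = (Q^1)² = [[2,1],[1,1]]
Q^5 = (Q^2)²·Q = [[8,5],[5,3]]
Q^10 = (Q^5)² = [[89,55],[55,34]]
Q^21 = (Q^10)²·Q = [[200,170],[170,30]]
Q^42 = (Q^21)² = [[203,37],[37,166]]
Q^84 = (Q^42)² = [[372,183],[183,189]]
Q^168 = (Q^84)² = [[355,291],[291,64]]
F_168 mod 449 = Q^168[0][1] = 291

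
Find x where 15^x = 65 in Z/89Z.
67

Baby-step giant-step with step n = ⌈√89⌉ = 10.
Baby steps 15^j mod 89 (j:value) for j=0..9: 0:1, 1:15, 2:47, 3:82, 4:73, 5:27, 6:49, 7:23, 8:78, 9:13.
Giant-step multiplier: 15^(-10) ≡ 15^(88-10) = 15^78 ≡ 21 (mod 89).
Giant steps γ_i = 65·21^i mod 89: γ_0=65, γ_1=30, γ_2=7, γ_3=58, γ_4=61, γ_5=35, γ_6=23 (in table at j=7).
x = i·n + j = 6·10 + 7 = 67.
Check: 15^67 ≡ 65 (mod 89).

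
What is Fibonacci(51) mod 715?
694

Matrix identity: Q^n = [[F_(n+1), F_n], [F_n, F_(n-1)]] with Q = [[1,1],[1,0]].
n = 51 = 110011₂. Square-and-multiply, entries mod 715:
Q^1 = [[1,1],[1,0]]
Q^3 = (Q^1)²·Q = [[3,2],[2,1]]
Q^6 = (Q^3)² = [[13,8],[8,5]]
Q^12 = (Q^6)² = [[233,144],[144,89]]
Q^25 = (Q^12)²·Q = [[558,665],[665,608]]
Q^51 = (Q^25)²·Q = [[309,694],[694,330]]
F_51 mod 715 = Q^51[0][1] = 694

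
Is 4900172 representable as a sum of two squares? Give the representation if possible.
Not possible

Factorization: 4900172 = 2^2 × 107^3
By Fermat: n is sum of two squares iff every prime p ≡ 3 (mod 4) appears to even power.
Prime(s) ≡ 3 (mod 4) with odd exponent: [(107, 3)]
Therefore 4900172 cannot be expressed as a² + b².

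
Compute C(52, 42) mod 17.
0

Using Lucas' theorem:
Write n=52 and k=42 in base 17:
n in base 17: [3, 1]
k in base 17: [2, 8]
C(52,42) mod 17 = ∏ C(n_i, k_i) mod 17
Digit binomials (mod 17): C(3,2) = 3; C(1,8) = 0 (k_i > n_i)
Product: 3 × 0 = 0 ≡ 0 (mod 17)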